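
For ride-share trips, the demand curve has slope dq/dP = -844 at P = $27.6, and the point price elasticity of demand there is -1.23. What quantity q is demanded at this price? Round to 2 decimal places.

18938.54

Ed = (dq/dP)·(P/q) ⇒ q = (dq/dP)·P/Ed = (-844)·27.6/(-1.23) = 18938.5365…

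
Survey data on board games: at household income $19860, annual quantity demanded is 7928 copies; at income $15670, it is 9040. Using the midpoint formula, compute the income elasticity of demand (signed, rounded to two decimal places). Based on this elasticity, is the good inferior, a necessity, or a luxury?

-0.56; inferior

%ΔQ = (9040 − 7928)/[( 7928 + 9040)/2] = 1112/8484 = 0.131070…
%ΔIncome = (15670 − 19860)/[( 19860 + 15670)/2] = -4190/17765 = -0.235857…
E_income = (1112/8484) / (-4190/17765) = -0.5557…
E_income < 0 ⇒ inferior good.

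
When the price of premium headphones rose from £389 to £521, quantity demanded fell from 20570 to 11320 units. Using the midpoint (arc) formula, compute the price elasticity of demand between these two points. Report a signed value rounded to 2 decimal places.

-2.00

%ΔQ = (11320 − 20570) / [(20570 + 11320)/2] = -9250/15945 = -0.580119…
%ΔP = (521 − 389) / [(389 + 521)/2] = 132/455 = 0.290109…
Arc Ed = %ΔQ / %ΔP = (-9250/15945) / (132/455) = -1.9996…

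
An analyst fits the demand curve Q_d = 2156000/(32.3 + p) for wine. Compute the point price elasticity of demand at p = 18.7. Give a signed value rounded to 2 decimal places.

-0.37

dQ_d/dp = −2156000/(32.3 + p)² = -828.912. At p = 18.7, Q_d = 42274.5.
Ed = (dQ_d/dp)·(p/Q_d) = (-828.912) × (18.7/42274.5) = -0.3666…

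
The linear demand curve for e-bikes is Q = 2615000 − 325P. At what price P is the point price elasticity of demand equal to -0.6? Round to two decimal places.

3017.31

Ed = −325P/(2615000 − 325P). Set this equal to -0.6:
325P = 0.6·(2615000 − 325P) ⇒ 325P(1 + 0.6) = 0.6·2615000
P = 0.6·2615000 / (325·1.6) = 3017.3076…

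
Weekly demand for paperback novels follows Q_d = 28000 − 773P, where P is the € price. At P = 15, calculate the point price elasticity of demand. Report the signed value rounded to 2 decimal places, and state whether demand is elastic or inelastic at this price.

dQ_d/dP = −773. At P = 15, Q_d = 28000 − 773(15) = 16405.
Ed = (dQ_d/dP)·(P/Q_d) = −773 × (15/16405) = -0.7067…
|Ed| = 0.71 < 1, so demand is inelastic.

-0.71; inelastic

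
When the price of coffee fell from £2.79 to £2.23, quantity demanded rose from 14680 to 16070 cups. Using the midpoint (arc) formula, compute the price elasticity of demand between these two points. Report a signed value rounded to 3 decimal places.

%ΔQ = (16070 − 14680) / [(14680 + 16070)/2] = 1390/15375 = 0.090406…
%ΔP = (2.23 − 2.79) / [(2.79 + 2.23)/2] = -0.56/2.51 = -0.223107…
Arc Ed = %ΔQ / %ΔP = (1390/15375) / (-0.56/2.51) = -0.40521…

-0.405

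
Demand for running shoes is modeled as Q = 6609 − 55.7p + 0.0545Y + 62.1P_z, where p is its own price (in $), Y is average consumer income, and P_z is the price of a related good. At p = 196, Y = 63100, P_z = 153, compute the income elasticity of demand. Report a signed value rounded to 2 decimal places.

0.40

At the given values, Q = 6609 − 55.7(196) + 0.0545(63100) + 62.1(153) = 8632.05.
∂Q/∂Y = 0.0545.
E = (0.0545) × (63100/8632.05) = 0.3983…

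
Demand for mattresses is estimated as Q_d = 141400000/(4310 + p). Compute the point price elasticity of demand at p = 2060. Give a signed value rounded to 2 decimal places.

dQ_d/dp = −141400000/(4310 + p)² = -3.48474. At p = 2060, Q_d = 22197.8.
Ed = (dQ_d/dp)·(p/Q_d) = (-3.48474) × (2060/22197.8) = -0.3233…

-0.32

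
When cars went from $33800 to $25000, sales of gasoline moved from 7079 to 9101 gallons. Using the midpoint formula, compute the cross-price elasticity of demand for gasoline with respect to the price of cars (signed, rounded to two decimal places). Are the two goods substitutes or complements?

-0.84; complements

%ΔQ_{gasoline} = (9101 − 7079)/avg = 2022/8090 = 0.249938…
%ΔP_{cars} = (25000 − 33800)/avg = -8800/29400 = -0.299319…
E_cross = (2022/8090) / (-8800/29400) = -0.8350…
E_cross < 0 ⇒ the goods are complements.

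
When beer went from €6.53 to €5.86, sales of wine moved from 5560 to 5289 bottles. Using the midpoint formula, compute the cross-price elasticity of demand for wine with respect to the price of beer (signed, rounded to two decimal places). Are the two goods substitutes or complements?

%ΔQ_{wine} = (5289 − 5560)/avg = -271/5424.5 = -0.049958…
%ΔP_{beer} = (5.86 − 6.53)/avg = -0.67/6.195 = -0.108151…
E_cross = (-271/5424.5) / (-0.67/6.195) = 0.4619…
E_cross > 0 ⇒ the goods are substitutes.

0.46; substitutes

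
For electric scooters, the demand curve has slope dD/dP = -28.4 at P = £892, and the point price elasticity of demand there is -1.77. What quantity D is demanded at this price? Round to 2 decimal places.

14312.32

Ed = (dD/dP)·(P/D) ⇒ D = (dD/dP)·P/Ed = (-28.4)·892/(-1.77) = 14312.3163…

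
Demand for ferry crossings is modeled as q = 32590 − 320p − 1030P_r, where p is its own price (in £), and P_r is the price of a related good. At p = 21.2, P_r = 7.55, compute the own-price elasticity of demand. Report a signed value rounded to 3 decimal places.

-0.376

At the given values, q = 32590 − 320(21.2) − 1030(7.55) = 18029.5.
∂q/∂p = −320.
E = (-320) × (21.2/18029.5) = -0.37627…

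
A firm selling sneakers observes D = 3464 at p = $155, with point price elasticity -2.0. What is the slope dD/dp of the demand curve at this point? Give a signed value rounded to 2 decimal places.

-44.70

Ed = (dD/dp)·(p/D) ⇒ dD/dp = Ed·D/p = (-2.0)·3464/155 = -44.6967…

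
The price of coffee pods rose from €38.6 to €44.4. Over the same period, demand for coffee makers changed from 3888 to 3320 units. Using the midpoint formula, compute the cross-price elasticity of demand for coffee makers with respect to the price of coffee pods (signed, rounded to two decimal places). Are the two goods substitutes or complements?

%ΔQ_{coffee makers} = (3320 − 3888)/avg = -568/3604 = -0.157602…
%ΔP_{coffee pods} = (44.4 − 38.6)/avg = 5.8/41.5 = 0.139759…
E_cross = (-568/3604) / (5.8/41.5) = -1.1276…
E_cross < 0 ⇒ the goods are complements.

-1.13; complements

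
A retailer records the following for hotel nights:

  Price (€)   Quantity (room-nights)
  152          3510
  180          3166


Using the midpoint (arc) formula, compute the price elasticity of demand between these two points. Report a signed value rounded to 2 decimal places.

-0.61

%ΔQ = (3166 − 3510) / [(3510 + 3166)/2] = -344/3338 = -0.103055…
%ΔP = (180 − 152) / [(152 + 180)/2] = 28/166 = 0.168674…
Arc Ed = %ΔQ / %ΔP = (-344/3338) / (28/166) = -0.6109…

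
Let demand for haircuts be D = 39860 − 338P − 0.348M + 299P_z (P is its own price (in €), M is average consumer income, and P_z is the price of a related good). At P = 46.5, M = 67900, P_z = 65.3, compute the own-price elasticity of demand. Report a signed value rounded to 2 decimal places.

At the given values, D = 39860 − 338(46.5) − 0.348(67900) + 299(65.3) = 20038.5.
∂D/∂P = −338.
E = (-338) × (46.5/20038.5) = -0.7843…

-0.78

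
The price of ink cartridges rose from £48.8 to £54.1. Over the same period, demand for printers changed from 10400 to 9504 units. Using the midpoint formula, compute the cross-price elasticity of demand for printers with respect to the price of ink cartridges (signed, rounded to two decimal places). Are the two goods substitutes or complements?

%ΔQ_{printers} = (9504 − 10400)/avg = -896/9952 = -0.090032…
%ΔP_{ink cartridges} = (54.1 − 48.8)/avg = 5.3/51.45 = 0.103012…
E_cross = (-896/9952) / (5.3/51.45) = -0.8739…
E_cross < 0 ⇒ the goods are complements.

-0.87; complements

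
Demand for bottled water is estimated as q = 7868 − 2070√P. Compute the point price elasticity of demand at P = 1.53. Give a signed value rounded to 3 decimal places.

-0.241

dq/dP = −2070/(2√P) = -836.748. At P = 1.53, q = 5307.55.
Ed = (dq/dP)·(P/q) = (-836.748) × (1.53/5307.55) = -0.24120…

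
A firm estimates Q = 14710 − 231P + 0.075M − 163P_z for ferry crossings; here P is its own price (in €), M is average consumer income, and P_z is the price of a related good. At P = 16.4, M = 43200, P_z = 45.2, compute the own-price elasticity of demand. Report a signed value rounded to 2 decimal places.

At the given values, Q = 14710 − 231(16.4) + 0.075(43200) − 163(45.2) = 6794.
∂Q/∂P = −231.
E = (-231) × (16.4/6794) = -0.5576…

-0.56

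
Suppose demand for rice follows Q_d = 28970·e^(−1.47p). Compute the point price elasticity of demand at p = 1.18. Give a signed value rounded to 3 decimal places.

dQ_d/dp = −1.47·Q_d = -7515.17. At p = 1.18, Q_d = 5112.36.
Ed = (dQ_d/dp)·(p/Q_d) = (-7515.17) × (1.18/5112.36) = -1.7346

-1.735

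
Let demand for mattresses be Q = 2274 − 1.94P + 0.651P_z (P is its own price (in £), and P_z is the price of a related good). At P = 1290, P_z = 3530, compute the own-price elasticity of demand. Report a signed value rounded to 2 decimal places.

At the given values, Q = 2274 − 1.94(1290) + 0.651(3530) = 2069.43.
∂Q/∂P = −1.94.
E = (-1.94) × (1290/2069.43) = -1.2093…

-1.21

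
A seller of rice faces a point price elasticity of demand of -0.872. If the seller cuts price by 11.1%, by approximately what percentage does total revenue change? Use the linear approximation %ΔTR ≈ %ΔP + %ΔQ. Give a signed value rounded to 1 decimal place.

-1.4%

%ΔQ ≈ Ed × %ΔP = (-0.872) × (-11.1%) = +9.6792%
%ΔTR ≈ %ΔP + %ΔQ = (-11.1%) + (+9.6792%) = -1.4208%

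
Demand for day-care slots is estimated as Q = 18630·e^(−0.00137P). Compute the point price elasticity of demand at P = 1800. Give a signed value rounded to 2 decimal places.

dQ/dP = −0.00137·Q = -2.16752. At P = 1800, Q = 1582.13.
Ed = (dQ/dP)·(P/Q) = (-2.16752) × (1800/1582.13) = -2.466

-2.47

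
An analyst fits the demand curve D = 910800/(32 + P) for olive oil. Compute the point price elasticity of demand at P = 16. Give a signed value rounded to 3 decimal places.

-0.333

dD/dP = −910800/(32 + P)² = -395.312. At P = 16, D = 18975.
Ed = (dD/dP)·(P/D) = (-395.312) × (16/18975) = -0.33333…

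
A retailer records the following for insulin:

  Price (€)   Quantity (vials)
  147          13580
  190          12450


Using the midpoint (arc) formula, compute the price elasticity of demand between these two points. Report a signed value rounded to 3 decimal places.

%ΔQ = (12450 − 13580) / [(13580 + 12450)/2] = -1130/13015 = -0.086822…
%ΔP = (190 − 147) / [(147 + 190)/2] = 43/168.5 = 0.255192…
Arc Ed = %ΔQ / %ΔP = (-1130/13015) / (43/168.5) = -0.34022…

-0.340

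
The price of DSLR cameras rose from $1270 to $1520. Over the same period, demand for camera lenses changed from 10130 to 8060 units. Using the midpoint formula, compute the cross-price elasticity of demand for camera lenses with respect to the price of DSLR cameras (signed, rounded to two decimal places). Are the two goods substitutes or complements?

-1.27; complements

%ΔQ_{camera lenses} = (8060 − 10130)/avg = -2070/9095 = -0.227597…
%ΔP_{DSLR cameras} = (1520 − 1270)/avg = 250/1395 = 0.179211…
E_cross = (-2070/9095) / (250/1395) = -1.2699…
E_cross < 0 ⇒ the goods are complements.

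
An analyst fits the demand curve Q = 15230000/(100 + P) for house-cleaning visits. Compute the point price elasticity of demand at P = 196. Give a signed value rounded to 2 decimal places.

dQ/dP = −15230000/(100 + P)² = -173.827. At P = 196, Q = 51452.7.
Ed = (dQ/dP)·(P/Q) = (-173.827) × (196/51452.7) = -0.6621…

-0.66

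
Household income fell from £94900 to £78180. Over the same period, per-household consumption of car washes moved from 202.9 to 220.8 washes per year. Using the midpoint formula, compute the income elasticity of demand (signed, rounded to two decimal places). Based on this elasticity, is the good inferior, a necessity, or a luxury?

%ΔQ = (220.8 − 202.9)/[( 202.9 + 220.8)/2] = 17.9/211.85 = 0.084493…
%ΔIncome = (78180 − 94900)/[( 94900 + 78180)/2] = -16720/86540 = -0.193205…
E_income = (17.9/211.85) / (-16720/86540) = -0.4373…
E_income < 0 ⇒ inferior good.

-0.44; inferior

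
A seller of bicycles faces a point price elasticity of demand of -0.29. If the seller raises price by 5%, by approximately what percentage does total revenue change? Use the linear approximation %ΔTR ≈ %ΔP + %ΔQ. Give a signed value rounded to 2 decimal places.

+3.55%

%ΔQ ≈ Ed × %ΔP = (-0.29) × (+5%) = -1.4500%
%ΔTR ≈ %ΔP + %ΔQ = (+5%) + (-1.4500%) = +3.5500%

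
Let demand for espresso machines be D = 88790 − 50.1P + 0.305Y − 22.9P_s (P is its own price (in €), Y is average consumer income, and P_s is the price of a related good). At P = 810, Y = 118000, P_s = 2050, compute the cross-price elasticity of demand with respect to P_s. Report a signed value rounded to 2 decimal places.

-1.26

At the given values, D = 88790 − 50.1(810) + 0.305(118000) − 22.9(2050) = 37254.
∂D/∂P_s = -22.9.
E = (-22.9) × (2050/37254) = -1.2601…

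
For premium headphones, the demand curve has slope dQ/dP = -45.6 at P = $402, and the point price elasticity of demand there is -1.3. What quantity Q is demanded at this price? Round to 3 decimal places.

14100.923

Ed = (dQ/dP)·(P/Q) ⇒ Q = (dQ/dP)·P/Ed = (-45.6)·402/(-1.3) = 14100.92307…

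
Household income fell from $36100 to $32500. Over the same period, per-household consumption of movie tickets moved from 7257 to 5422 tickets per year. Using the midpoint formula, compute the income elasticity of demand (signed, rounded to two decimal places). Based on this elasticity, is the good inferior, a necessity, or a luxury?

2.76; luxury

%ΔQ = (5422 − 7257)/[( 7257 + 5422)/2] = -1835/6339.5 = -0.289455…
%ΔIncome = (32500 − 36100)/[( 36100 + 32500)/2] = -3600/34300 = -0.104956…
E_income = (-1835/6339.5) / (-3600/34300) = 2.7578…
E_income > 1 ⇒ normal good, luxury.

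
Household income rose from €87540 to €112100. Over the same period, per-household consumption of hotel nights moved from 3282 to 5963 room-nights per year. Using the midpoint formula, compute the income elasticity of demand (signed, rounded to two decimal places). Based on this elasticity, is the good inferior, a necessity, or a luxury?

2.36; luxury

%ΔQ = (5963 − 3282)/[( 3282 + 5963)/2] = 2681/4622.5 = 0.579989…
%ΔIncome = (112100 − 87540)/[( 87540 + 112100)/2] = 24560/99820 = 0.246042…
E_income = (2681/4622.5) / (24560/99820) = 2.3572…
E_income > 1 ⇒ normal good, luxury.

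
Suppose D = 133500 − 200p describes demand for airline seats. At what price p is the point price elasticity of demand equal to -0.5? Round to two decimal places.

Ed = −200p/(133500 − 200p). Set this equal to -0.5:
200p = 0.5·(133500 − 200p) ⇒ 200p(1 + 0.5) = 0.5·133500
p = 0.5·133500 / (200·1.5) = 222.5

222.50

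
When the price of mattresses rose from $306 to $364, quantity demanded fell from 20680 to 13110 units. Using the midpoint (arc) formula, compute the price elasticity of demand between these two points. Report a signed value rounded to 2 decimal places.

%ΔQ = (13110 − 20680) / [(20680 + 13110)/2] = -7570/16895 = -0.448061…
%ΔP = (364 − 306) / [(306 + 364)/2] = 58/335 = 0.173134…
Arc Ed = %ΔQ / %ΔP = (-7570/16895) / (58/335) = -2.5879…

-2.59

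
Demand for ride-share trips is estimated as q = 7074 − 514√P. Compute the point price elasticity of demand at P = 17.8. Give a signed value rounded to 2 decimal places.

-0.22

dq/dP = −514/(2√P) = -60.9148. At P = 17.8, q = 4905.43.
Ed = (dq/dP)·(P/q) = (-60.9148) × (17.8/4905.43) = -0.2210…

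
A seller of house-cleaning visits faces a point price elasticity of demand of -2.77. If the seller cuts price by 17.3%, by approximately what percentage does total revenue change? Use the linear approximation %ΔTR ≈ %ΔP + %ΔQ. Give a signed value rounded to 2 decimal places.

%ΔQ ≈ Ed × %ΔP = (-2.77) × (-17.3%) = +47.9210%
%ΔTR ≈ %ΔP + %ΔQ = (-17.3%) + (+47.9210%) = +30.6210%

+30.62%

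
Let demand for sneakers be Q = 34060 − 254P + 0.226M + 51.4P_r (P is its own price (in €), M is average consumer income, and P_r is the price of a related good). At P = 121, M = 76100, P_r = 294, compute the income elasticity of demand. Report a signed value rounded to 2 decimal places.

At the given values, Q = 34060 − 254(121) + 0.226(76100) + 51.4(294) = 35636.2.
∂Q/∂M = 0.226.
E = (0.226) × (76100/35636.2) = 0.4826…

0.48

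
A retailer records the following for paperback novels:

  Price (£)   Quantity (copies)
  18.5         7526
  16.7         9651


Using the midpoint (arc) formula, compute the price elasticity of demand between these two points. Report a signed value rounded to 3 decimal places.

%ΔQ = (9651 − 7526) / [(7526 + 9651)/2] = 2125/8588.5 = 0.247423…
%ΔP = (16.7 − 18.5) / [(18.5 + 16.7)/2] = -1.8/17.6 = -0.102272…
Arc Ed = %ΔQ / %ΔP = (2125/8588.5) / (-1.8/17.6) = -2.41925…

-2.419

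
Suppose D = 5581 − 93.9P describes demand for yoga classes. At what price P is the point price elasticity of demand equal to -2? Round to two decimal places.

39.62

Ed = −93.9P/(5581 − 93.9P). Set this equal to -2:
93.9P = 2·(5581 − 93.9P) ⇒ 93.9P(1 + 2) = 2·5581
P = 2·5581 / (93.9·3) = 39.6237…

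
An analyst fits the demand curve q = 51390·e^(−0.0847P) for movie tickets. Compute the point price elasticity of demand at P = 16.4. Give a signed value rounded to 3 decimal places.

-1.389

dq/dP = −0.0847·q = -1085.16. At P = 16.4, q = 12811.8.
Ed = (dq/dP)·(P/q) = (-1085.16) × (16.4/12811.8) = -1.38908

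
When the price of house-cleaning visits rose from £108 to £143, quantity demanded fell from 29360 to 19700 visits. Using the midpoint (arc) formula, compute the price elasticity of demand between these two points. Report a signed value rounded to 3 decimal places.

-1.412

%ΔQ = (19700 − 29360) / [(29360 + 19700)/2] = -9660/24530 = -0.393803…
%ΔP = (143 − 108) / [(108 + 143)/2] = 35/125.5 = 0.278884…
Arc Ed = %ΔQ / %ΔP = (-9660/24530) / (35/125.5) = -1.41206…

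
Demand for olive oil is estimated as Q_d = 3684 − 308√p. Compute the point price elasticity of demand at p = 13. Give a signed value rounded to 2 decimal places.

-0.22

dQ_d/dp = −308/(2√p) = -42.7119. At p = 13, Q_d = 2573.49.
Ed = (dQ_d/dp)·(p/Q_d) = (-42.7119) × (13/2573.49) = -0.2157…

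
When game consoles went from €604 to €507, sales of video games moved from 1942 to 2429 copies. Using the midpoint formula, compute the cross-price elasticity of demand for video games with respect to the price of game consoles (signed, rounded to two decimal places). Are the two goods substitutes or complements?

%ΔQ_{video games} = (2429 − 1942)/avg = 487/2185.5 = 0.222832…
%ΔP_{game consoles} = (507 − 604)/avg = -97/555.5 = -0.174617…
E_cross = (487/2185.5) / (-97/555.5) = -1.2761…
E_cross < 0 ⇒ the goods are complements.

-1.28; complements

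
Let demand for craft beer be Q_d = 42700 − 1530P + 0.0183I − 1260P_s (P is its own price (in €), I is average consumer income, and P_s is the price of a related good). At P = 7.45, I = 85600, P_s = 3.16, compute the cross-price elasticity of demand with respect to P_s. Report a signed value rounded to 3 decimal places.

-0.138

At the given values, Q_d = 42700 − 1530(7.45) + 0.0183(85600) − 1260(3.16) = 28886.38.
∂Q_d/∂P_s = -1260.
E = (-1260) × (3.16/28886.38) = -0.13783…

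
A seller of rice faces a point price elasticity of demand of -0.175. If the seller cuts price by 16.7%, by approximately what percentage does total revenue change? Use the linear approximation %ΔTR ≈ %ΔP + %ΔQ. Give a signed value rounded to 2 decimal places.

%ΔQ ≈ Ed × %ΔP = (-0.175) × (-16.7%) = +2.9225%
%ΔTR ≈ %ΔP + %ΔQ = (-16.7%) + (+2.9225%) = -13.7775%

-13.78%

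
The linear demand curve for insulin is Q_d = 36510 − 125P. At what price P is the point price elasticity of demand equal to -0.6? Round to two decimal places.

109.53

Ed = −125P/(36510 − 125P). Set this equal to -0.6:
125P = 0.6·(36510 − 125P) ⇒ 125P(1 + 0.6) = 0.6·36510
P = 0.6·36510 / (125·1.6) = 109.53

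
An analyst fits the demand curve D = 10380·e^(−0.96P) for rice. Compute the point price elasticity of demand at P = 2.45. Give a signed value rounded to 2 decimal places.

-2.35

dD/dP = −0.96·D = -948.436. At P = 2.45, D = 987.954.
Ed = (dD/dP)·(P/D) = (-948.436) × (2.45/987.954) = -2.352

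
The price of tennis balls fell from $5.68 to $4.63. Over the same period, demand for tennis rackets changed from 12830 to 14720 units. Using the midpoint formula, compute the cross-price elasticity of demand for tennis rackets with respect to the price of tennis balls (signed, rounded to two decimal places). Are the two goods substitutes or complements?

-0.67; complements

%ΔQ_{tennis rackets} = (14720 − 12830)/avg = 1890/13775 = 0.137205…
%ΔP_{tennis balls} = (4.63 − 5.68)/avg = -1.05/5.155 = -0.203685…
E_cross = (1890/13775) / (-1.05/5.155) = -0.6736…
E_cross < 0 ⇒ the goods are complements.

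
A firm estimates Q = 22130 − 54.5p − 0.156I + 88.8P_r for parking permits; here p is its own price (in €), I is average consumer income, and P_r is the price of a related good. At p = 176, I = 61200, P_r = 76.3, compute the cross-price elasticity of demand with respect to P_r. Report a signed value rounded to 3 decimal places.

At the given values, Q = 22130 − 54.5(176) − 0.156(61200) + 88.8(76.3) = 9766.24.
∂Q/∂P_r = 88.8.
E = (88.8) × (76.3/9766.24) = 0.69376…

0.694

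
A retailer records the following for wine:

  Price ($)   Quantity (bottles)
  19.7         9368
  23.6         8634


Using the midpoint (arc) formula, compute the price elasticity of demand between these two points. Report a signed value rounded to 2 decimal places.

%ΔQ = (8634 − 9368) / [(9368 + 8634)/2] = -734/9001 = -0.081546…
%ΔP = (23.6 − 19.7) / [(19.7 + 23.6)/2] = 3.9/21.65 = 0.180138…
Arc Ed = %ΔQ / %ΔP = (-734/9001) / (3.9/21.65) = -0.4526…

-0.45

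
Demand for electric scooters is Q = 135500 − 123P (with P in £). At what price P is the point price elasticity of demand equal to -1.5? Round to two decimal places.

Ed = −123P/(135500 − 123P). Set this equal to -1.5:
123P = 1.5·(135500 − 123P) ⇒ 123P(1 + 1.5) = 1.5·135500
P = 1.5·135500 / (123·2.5) = 660.9756…

660.98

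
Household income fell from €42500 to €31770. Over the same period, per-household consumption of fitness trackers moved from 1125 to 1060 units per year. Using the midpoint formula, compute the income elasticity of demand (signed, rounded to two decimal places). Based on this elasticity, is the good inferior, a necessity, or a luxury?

0.21; necessity

%ΔQ = (1060 − 1125)/[( 1125 + 1060)/2] = -65/1092.5 = -0.059496…
%ΔIncome = (31770 − 42500)/[( 42500 + 31770)/2] = -10730/37135 = -0.288945…
E_income = (-65/1092.5) / (-10730/37135) = 0.2059…
0 < E_income < 1 ⇒ normal good, necessity.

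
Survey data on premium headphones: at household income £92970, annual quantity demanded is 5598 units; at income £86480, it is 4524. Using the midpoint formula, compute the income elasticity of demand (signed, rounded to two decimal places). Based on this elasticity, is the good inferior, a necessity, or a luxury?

%ΔQ = (4524 − 5598)/[( 5598 + 4524)/2] = -1074/5061 = -0.212211…
%ΔIncome = (86480 − 92970)/[( 92970 + 86480)/2] = -6490/89725 = -0.072332…
E_income = (-1074/5061) / (-6490/89725) = 2.9338…
E_income > 1 ⇒ normal good, luxury.

2.93; luxury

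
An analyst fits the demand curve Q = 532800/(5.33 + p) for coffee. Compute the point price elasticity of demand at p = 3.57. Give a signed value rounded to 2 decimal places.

dQ/dp = −532800/(5.33 + p)² = -6726.42. At p = 3.57, Q = 59865.2.
Ed = (dQ/dp)·(p/Q) = (-6726.42) × (3.57/59865.2) = -0.4011…

-0.40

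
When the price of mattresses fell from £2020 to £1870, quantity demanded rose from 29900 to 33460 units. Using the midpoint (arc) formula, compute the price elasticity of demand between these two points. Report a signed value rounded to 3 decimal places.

%ΔQ = (33460 − 29900) / [(29900 + 33460)/2] = 3560/31680 = 0.112373…
%ΔP = (1870 − 2020) / [(2020 + 1870)/2] = -150/1945 = -0.077120…
Arc Ed = %ΔQ / %ΔP = (3560/31680) / (-150/1945) = -1.45711…

-1.457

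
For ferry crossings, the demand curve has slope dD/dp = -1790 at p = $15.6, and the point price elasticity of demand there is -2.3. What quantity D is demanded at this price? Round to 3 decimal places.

12140.870

Ed = (dD/dp)·(p/D) ⇒ D = (dD/dp)·p/Ed = (-1790)·15.6/(-2.3) = 12140.86956…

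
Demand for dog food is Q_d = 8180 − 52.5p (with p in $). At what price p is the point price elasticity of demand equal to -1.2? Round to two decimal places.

84.99

Ed = −52.5p/(8180 − 52.5p). Set this equal to -1.2:
52.5p = 1.2·(8180 − 52.5p) ⇒ 52.5p(1 + 1.2) = 1.2·8180
p = 1.2·8180 / (52.5·2.2) = 84.9870…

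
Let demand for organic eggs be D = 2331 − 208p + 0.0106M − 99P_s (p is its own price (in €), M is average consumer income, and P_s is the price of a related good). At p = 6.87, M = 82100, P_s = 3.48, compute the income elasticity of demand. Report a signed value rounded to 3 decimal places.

At the given values, D = 2331 − 208(6.87) + 0.0106(82100) − 99(3.48) = 1427.78.
∂D/∂M = 0.0106.
E = (0.0106) × (82100/1427.78) = 0.60951…

0.610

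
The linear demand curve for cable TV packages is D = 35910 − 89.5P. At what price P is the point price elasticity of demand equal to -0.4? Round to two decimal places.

Ed = −89.5P/(35910 − 89.5P). Set this equal to -0.4:
89.5P = 0.4·(35910 − 89.5P) ⇒ 89.5P(1 + 0.4) = 0.4·35910
P = 0.4·35910 / (89.5·1.4) = 114.6368…

114.64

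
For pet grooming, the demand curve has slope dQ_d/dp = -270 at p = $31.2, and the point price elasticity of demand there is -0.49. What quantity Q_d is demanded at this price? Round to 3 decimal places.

17191.837

Ed = (dQ_d/dp)·(p/Q_d) ⇒ Q_d = (dQ_d/dp)·p/Ed = (-270)·31.2/(-0.49) = 17191.83673…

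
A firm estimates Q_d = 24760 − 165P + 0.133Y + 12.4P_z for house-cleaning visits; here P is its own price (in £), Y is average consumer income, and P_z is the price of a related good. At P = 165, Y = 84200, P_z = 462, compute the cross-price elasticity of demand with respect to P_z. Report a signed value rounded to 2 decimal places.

At the given values, Q_d = 24760 − 165(165) + 0.133(84200) + 12.4(462) = 14462.4.
∂Q_d/∂P_z = 12.4.
E = (12.4) × (462/14462.4) = 0.3961…

0.40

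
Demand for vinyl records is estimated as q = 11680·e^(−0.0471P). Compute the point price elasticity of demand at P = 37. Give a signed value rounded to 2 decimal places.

dq/dP = −0.0471·q = -96.2983. At P = 37, q = 2044.55.
Ed = (dq/dP)·(P/q) = (-96.2983) × (37/2044.55) = -1.7427

-1.74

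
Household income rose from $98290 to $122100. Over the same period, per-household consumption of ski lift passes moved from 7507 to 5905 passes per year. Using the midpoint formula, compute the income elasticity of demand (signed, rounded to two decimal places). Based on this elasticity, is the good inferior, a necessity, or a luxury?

-1.11; inferior

%ΔQ = (5905 − 7507)/[( 7507 + 5905)/2] = -1602/6706 = -0.238890…
%ΔIncome = (122100 − 98290)/[( 98290 + 122100)/2] = 23810/110195 = 0.216071…
E_income = (-1602/6706) / (23810/110195) = -1.1056…
E_income < 0 ⇒ inferior good.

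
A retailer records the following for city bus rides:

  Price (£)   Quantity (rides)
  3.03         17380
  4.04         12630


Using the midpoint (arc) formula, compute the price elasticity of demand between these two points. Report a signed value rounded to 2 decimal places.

%ΔQ = (12630 − 17380) / [(17380 + 12630)/2] = -4750/15005 = -0.316561…
%ΔP = (4.04 − 3.03) / [(3.03 + 4.04)/2] = 1.01/3.535 = 0.285714…
Arc Ed = %ΔQ / %ΔP = (-4750/15005) / (1.01/3.535) = -1.1079…

-1.11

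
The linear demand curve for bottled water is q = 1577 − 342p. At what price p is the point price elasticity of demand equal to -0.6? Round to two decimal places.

1.73

Ed = −342p/(1577 − 342p). Set this equal to -0.6:
342p = 0.6·(1577 − 342p) ⇒ 342p(1 + 0.6) = 0.6·1577
p = 0.6·1577 / (342·1.6) = 1.7291…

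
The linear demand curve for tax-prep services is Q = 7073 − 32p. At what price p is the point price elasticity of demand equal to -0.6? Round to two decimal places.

Ed = −32p/(7073 − 32p). Set this equal to -0.6:
32p = 0.6·(7073 − 32p) ⇒ 32p(1 + 0.6) = 0.6·7073
p = 0.6·7073 / (32·1.6) = 82.8867…

82.89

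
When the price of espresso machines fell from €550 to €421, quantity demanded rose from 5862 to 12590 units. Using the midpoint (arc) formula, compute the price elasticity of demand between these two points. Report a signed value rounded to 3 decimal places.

%ΔQ = (12590 − 5862) / [(5862 + 12590)/2] = 6728/9226 = 0.729243…
%ΔP = (421 − 550) / [(550 + 421)/2] = -129/485.5 = -0.265705…
Arc Ed = %ΔQ / %ΔP = (6728/9226) / (-129/485.5) = -2.74455…

-2.745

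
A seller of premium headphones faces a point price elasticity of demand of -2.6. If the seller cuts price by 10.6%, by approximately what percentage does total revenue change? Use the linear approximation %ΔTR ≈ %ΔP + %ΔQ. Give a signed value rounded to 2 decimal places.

%ΔQ ≈ Ed × %ΔP = (-2.6) × (-10.6%) = +27.5600%
%ΔTR ≈ %ΔP + %ΔQ = (-10.6%) + (+27.5600%) = +16.9600%

+16.96%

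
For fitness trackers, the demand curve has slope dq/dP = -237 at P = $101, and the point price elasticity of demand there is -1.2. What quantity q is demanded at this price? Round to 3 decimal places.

Ed = (dq/dP)·(P/q) ⇒ q = (dq/dP)·P/Ed = (-237)·101/(-1.2) = 19947.5

19947.500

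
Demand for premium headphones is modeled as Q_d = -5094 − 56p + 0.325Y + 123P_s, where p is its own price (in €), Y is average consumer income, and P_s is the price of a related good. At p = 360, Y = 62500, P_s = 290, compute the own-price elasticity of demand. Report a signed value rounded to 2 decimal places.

-0.66

At the given values, Q_d = -5094 − 56(360) + 0.325(62500) + 123(290) = 30728.5.
∂Q_d/∂p = −56.
E = (-56) × (360/30728.5) = -0.6560…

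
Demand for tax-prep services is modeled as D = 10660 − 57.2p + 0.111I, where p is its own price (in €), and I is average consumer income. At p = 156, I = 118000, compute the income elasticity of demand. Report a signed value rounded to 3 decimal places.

At the given values, D = 10660 − 57.2(156) + 0.111(118000) = 14834.8.
∂D/∂I = 0.111.
E = (0.111) × (118000/14834.8) = 0.88292…

0.883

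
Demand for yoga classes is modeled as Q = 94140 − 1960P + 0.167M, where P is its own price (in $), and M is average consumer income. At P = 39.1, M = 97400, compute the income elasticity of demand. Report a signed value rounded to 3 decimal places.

0.482

At the given values, Q = 94140 − 1960(39.1) + 0.167(97400) = 33769.8.
∂Q/∂M = 0.167.
E = (0.167) × (97400/33769.8) = 0.48166…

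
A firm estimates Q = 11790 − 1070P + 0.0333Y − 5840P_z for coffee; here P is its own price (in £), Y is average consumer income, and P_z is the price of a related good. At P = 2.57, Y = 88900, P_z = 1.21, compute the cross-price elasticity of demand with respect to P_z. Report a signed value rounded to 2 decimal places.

At the given values, Q = 11790 − 1070(2.57) + 0.0333(88900) − 5840(1.21) = 4934.07.
∂Q/∂P_z = -5840.
E = (-5840) × (1.21/4934.07) = -1.4321…

-1.43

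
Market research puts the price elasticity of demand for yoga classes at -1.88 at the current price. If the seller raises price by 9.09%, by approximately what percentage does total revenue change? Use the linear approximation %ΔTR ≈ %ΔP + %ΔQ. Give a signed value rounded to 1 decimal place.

-8.0%

%ΔQ ≈ Ed × %ΔP = (-1.88) × (+9.09%) = -17.0892%
%ΔTR ≈ %ΔP + %ΔQ = (+9.09%) + (-17.0892%) = -7.9992%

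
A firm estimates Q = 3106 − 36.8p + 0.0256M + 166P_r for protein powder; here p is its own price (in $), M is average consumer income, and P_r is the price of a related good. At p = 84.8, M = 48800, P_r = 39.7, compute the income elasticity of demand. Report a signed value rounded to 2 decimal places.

At the given values, Q = 3106 − 36.8(84.8) + 0.0256(48800) + 166(39.7) = 7824.84.
∂Q/∂M = 0.0256.
E = (0.0256) × (48800/7824.84) = 0.1596…

0.16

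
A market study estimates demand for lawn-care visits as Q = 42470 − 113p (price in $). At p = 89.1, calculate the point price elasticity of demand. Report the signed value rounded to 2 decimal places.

-0.31

dQ/dp = −113. At p = 89.1, Q = 42470 − 113(89.1) = 32401.7.
Ed = (dQ/dp)·(p/Q) = −113 × (89.1/32401.7) = -0.3107…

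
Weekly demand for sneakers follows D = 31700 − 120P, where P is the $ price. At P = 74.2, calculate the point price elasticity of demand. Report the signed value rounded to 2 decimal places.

-0.39

dD/dP = −120. At P = 74.2, D = 31700 − 120(74.2) = 22796.
Ed = (dD/dP)·(P/D) = −120 × (74.2/22796) = -0.3905…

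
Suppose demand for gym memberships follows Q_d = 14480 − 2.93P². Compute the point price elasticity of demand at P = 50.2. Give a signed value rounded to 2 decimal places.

-2.08

dQ_d/dP = −2·2.93·P = -294.172. At P = 50.2, Q_d = 7096.2828.
Ed = (dQ_d/dP)·(P/Q_d) = (-294.172) × (50.2/7096.2828) = -2.0810…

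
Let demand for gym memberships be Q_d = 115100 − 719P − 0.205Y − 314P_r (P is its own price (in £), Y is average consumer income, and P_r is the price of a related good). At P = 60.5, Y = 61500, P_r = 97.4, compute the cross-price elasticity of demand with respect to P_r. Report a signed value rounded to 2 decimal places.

At the given values, Q_d = 115100 − 719(60.5) − 0.205(61500) − 314(97.4) = 28409.4.
∂Q_d/∂P_r = -314.
E = (-314) × (97.4/28409.4) = -1.0765…

-1.08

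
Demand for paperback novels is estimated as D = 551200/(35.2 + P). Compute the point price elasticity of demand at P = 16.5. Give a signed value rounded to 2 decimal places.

dD/dP = −551200/(35.2 + P)² = -206.219. At P = 16.5, D = 10661.5.
Ed = (dD/dP)·(P/D) = (-206.219) × (16.5/10661.5) = -0.3191…

-0.32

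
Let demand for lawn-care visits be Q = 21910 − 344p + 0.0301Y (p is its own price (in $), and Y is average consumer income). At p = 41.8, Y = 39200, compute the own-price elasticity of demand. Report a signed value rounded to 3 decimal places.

-1.651

At the given values, Q = 21910 − 344(41.8) + 0.0301(39200) = 8710.72.
∂Q/∂p = −344.
E = (-344) × (41.8/8710.72) = -1.65074…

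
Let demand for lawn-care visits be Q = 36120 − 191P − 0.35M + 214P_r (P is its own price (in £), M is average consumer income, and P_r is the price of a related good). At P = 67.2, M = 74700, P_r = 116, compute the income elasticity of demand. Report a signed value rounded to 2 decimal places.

At the given values, Q = 36120 − 191(67.2) − 0.35(74700) + 214(116) = 21963.8.
∂Q/∂M = -0.35.
E = (-0.35) × (74700/21963.8) = -1.1903…

-1.19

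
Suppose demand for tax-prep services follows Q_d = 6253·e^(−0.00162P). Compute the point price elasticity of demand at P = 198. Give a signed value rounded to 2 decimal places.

dQ_d/dP = −0.00162·Q_d = -7.3502. At P = 198, Q_d = 4537.16.
Ed = (dQ_d/dP)·(P/Q_d) = (-7.3502) × (198/4537.16) = -0.3207…

-0.32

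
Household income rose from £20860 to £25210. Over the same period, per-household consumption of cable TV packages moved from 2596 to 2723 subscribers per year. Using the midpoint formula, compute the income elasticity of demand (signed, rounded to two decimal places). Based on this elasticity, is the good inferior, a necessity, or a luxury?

%ΔQ = (2723 − 2596)/[( 2596 + 2723)/2] = 127/2659.5 = 0.047753…
%ΔIncome = (25210 − 20860)/[( 20860 + 25210)/2] = 4350/23035 = 0.188843…
E_income = (127/2659.5) / (4350/23035) = 0.2528…
0 < E_income < 1 ⇒ normal good, necessity.

0.25; necessity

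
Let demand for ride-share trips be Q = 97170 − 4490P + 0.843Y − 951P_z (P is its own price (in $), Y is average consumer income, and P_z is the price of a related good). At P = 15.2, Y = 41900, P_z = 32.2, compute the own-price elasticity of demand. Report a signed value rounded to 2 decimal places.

-2.03

At the given values, Q = 97170 − 4490(15.2) + 0.843(41900) − 951(32.2) = 33621.5.
∂Q/∂P = −4490.
E = (-4490) × (15.2/33621.5) = -2.0298…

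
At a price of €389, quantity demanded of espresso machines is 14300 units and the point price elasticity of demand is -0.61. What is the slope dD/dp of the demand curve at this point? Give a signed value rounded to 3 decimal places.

Ed = (dD/dp)·(p/D) ⇒ dD/dp = Ed·D/p = (-0.61)·14300/389 = -22.42416…

-22.424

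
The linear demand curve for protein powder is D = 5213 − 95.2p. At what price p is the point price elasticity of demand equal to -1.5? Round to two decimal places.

Ed = −95.2p/(5213 − 95.2p). Set this equal to -1.5:
95.2p = 1.5·(5213 − 95.2p) ⇒ 95.2p(1 + 1.5) = 1.5·5213
p = 1.5·5213 / (95.2·2.5) = 32.8550…

32.86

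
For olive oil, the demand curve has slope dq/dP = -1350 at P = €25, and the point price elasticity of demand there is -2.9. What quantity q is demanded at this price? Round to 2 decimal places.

Ed = (dq/dP)·(P/q) ⇒ q = (dq/dP)·P/Ed = (-1350)·25/(-2.9) = 11637.9310…

11637.93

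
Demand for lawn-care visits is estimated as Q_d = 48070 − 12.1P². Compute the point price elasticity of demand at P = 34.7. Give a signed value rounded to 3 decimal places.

-0.870

dQ_d/dP = −2·12.1·P = -839.74. At P = 34.7, Q_d = 33500.511.
Ed = (dQ_d/dP)·(P/Q_d) = (-839.74) × (34.7/33500.511) = -0.86980…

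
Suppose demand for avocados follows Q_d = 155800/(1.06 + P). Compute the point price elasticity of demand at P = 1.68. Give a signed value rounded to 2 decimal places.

dQ_d/dP = −155800/(1.06 + P)² = -20752.3. At P = 1.68, Q_d = 56861.3.
Ed = (dQ_d/dP)·(P/Q_d) = (-20752.3) × (1.68/56861.3) = -0.6131…

-0.61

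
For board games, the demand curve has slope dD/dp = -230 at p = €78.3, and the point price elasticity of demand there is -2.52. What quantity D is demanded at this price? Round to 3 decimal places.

Ed = (dD/dp)·(p/D) ⇒ D = (dD/dp)·p/Ed = (-230)·78.3/(-2.52) = 7146.42857…

7146.429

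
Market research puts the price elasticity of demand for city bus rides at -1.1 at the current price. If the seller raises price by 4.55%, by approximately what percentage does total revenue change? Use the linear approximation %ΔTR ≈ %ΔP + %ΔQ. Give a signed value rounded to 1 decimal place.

%ΔQ ≈ Ed × %ΔP = (-1.1) × (+4.55%) = -5.0050%
%ΔTR ≈ %ΔP + %ΔQ = (+4.55%) + (-5.0050%) = -0.4550%

-0.5%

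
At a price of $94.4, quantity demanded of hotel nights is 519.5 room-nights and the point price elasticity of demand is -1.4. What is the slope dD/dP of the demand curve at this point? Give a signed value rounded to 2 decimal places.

-7.70

Ed = (dD/dP)·(P/D) ⇒ dD/dP = Ed·D/P = (-1.4)·519.5/94.4 = -7.7044…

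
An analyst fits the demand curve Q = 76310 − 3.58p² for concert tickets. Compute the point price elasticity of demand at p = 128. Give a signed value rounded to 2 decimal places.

dQ/dp = −2·3.58·p = -916.48. At p = 128, Q = 17655.28.
Ed = (dQ/dp)·(p/Q) = (-916.48) × (128/17655.28) = -6.6444…

-6.64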